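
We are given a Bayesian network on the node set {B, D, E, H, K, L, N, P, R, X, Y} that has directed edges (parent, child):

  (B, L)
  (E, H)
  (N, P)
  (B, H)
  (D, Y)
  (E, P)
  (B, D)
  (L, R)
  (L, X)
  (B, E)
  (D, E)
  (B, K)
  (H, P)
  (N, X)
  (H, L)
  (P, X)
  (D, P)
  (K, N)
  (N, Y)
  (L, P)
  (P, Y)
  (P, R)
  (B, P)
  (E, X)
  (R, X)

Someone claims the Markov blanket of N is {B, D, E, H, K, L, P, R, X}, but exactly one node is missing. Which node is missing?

A node's Markov blanket = Pa ∪ Ch ∪ (parents of Ch other than the node itself).
Pa(N) = {K}.
N has children P, X, Y.
Other parents of N's children:
  P also has parents B, D, E, H, L.
  parents(X) \ {N} = {E, L, P, R}.
  Y's other parents are D, P.
MB(N) = {B, D, E, H, K, L, P, R, X, Y}.
Comparing with the claimed set, Y is missing.

Y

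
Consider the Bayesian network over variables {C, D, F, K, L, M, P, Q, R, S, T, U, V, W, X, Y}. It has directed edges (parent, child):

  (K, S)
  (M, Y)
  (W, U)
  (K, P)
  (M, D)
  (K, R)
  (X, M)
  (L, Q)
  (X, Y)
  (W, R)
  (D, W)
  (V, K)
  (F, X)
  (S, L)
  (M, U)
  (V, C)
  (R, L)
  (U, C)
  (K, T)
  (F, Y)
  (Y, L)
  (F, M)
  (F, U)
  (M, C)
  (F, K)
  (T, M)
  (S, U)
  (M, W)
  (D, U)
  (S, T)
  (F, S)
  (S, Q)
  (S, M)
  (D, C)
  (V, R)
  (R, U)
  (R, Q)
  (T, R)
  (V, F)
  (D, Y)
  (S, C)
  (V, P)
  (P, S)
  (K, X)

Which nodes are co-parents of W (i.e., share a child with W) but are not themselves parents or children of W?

{F, K, S, T, V}

Children of W: R, U.
  R's other parents are K, T, V.
  U's other parents are D, F, M, R, S.
Excluding nodes already adjacent to W (D, M, R, U), the co-parent-only contribution is {F, K, S, T, V}.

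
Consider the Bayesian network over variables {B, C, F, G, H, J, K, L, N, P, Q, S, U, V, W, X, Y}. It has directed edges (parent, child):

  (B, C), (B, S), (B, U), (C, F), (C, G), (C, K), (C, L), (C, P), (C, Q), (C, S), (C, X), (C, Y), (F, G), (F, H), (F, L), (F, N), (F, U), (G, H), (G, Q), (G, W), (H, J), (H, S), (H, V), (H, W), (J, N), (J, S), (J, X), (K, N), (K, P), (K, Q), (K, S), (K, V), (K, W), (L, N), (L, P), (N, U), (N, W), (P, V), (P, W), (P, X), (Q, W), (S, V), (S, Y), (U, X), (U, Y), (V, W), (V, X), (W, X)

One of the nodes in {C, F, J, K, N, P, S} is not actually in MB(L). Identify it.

Pa(L) = {C, F}.
L's children: N, P.
For each child, the remaining parents (spouses of L):
  N: F, J, K
  P: C, K
MB(L) = {C, F, J, K, N, P}.
S is neither a parent, child, nor co-parent of L, so it does not belong.

S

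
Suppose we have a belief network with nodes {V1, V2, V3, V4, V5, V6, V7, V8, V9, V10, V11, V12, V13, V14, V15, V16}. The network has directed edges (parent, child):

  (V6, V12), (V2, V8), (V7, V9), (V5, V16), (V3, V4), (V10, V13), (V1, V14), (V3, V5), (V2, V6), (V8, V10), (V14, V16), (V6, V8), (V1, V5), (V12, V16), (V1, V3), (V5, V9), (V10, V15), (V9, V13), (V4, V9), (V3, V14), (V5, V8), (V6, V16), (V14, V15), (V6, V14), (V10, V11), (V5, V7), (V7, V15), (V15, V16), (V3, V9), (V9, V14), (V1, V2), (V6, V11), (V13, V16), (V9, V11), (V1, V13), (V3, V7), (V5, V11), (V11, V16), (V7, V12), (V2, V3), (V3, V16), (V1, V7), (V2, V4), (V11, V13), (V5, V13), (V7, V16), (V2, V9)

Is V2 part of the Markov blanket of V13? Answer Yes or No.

No

A node's Markov blanket = Pa ∪ Ch ∪ (parents of Ch other than the node itself).
Ch(V13) = {V16}.
V13's parents: V1, V5, V9, V10, V11.
Other parents of V13's children:
  V16 also has parents V3, V5, V6, V7, V11, V12, V14, V15.
MB(V13) = {V1, V3, V5, V6, V7, V9, V10, V11, V12, V14, V15, V16}; V2 is not in this set.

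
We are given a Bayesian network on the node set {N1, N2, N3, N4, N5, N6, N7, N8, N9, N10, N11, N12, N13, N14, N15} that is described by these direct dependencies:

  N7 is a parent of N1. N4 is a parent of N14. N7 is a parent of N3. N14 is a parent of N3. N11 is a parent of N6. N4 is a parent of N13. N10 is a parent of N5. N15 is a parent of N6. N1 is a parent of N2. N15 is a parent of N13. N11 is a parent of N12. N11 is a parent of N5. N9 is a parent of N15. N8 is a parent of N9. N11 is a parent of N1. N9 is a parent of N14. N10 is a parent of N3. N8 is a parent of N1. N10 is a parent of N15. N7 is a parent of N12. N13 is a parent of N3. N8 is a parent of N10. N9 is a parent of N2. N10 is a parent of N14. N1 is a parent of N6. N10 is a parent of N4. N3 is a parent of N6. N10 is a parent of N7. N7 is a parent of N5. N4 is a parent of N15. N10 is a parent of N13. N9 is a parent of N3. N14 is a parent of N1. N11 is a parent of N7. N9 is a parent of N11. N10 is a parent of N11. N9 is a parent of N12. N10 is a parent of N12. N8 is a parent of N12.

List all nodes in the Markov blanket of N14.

Recall MB(v) = parents ∪ children ∪ spouses, where spouses are the other parents of v's children.
Ch(N14) = {N1, N3}.
N14's parents: N4, N9, N10.
Parents of each child, excluding N14:
  N1 also has parents N7, N8, N11.
  N3 also has parents N7, N9, N10, N13.
Union: {N4, N9, N10} ∪ {N1, N3} ∪ {N7, N8, N9, N10, N11, N13} = {N1, N3, N4, N7, N8, N9, N10, N11, N13}.

{N1, N3, N4, N7, N8, N9, N10, N11, N13}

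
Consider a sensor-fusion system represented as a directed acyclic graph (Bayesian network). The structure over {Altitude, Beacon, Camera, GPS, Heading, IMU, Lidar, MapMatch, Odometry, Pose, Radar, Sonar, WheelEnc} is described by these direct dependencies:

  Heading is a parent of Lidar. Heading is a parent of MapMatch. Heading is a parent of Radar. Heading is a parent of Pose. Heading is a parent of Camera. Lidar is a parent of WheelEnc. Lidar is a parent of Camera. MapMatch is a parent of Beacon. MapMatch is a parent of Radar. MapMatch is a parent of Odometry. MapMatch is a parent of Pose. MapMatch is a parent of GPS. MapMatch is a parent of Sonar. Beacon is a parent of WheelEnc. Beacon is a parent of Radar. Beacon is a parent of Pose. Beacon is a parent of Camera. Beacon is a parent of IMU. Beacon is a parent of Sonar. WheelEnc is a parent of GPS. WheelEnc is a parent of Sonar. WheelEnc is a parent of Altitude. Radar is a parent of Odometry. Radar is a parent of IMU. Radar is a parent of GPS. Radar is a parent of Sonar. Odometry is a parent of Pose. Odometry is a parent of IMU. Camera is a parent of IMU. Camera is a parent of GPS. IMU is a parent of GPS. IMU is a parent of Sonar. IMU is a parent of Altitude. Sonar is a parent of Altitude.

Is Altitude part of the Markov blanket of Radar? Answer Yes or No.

No

Ch(Radar) = {GPS, IMU, Odometry, Sonar}.
Parents of Radar: Beacon, Heading, MapMatch.
Other parents of Radar's children:
  Odometry: MapMatch
  IMU: Beacon, Camera, Odometry
  GPS: Camera, IMU, MapMatch, WheelEnc
  Sonar: Beacon, IMU, MapMatch, WheelEnc
MB(Radar) = {Beacon, Camera, GPS, Heading, IMU, MapMatch, Odometry, Sonar, WheelEnc}; Altitude is not in this set.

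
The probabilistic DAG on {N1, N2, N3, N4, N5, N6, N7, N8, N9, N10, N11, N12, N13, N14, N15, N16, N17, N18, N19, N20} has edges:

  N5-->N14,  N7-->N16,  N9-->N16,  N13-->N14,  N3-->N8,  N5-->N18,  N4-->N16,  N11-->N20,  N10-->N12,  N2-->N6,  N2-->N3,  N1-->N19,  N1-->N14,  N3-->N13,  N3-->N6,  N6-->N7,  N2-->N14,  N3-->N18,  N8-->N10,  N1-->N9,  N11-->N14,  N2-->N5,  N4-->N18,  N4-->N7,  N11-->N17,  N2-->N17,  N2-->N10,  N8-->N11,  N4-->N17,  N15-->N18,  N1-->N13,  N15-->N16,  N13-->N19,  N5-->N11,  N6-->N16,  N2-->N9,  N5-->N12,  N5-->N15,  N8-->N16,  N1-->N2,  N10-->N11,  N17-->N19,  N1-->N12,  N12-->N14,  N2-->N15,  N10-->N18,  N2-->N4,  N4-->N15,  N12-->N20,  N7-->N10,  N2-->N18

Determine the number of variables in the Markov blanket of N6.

8

Parents of N6: N2, N3.
N6's children: N7, N16.
Parents of each child, excluding N6:
  N7 also has parent N4.
  N16's other parents are N4, N7, N8, N9, N15.
MB(N6) = {N2, N3, N4, N7, N8, N9, N15, N16}, which has 8 nodes.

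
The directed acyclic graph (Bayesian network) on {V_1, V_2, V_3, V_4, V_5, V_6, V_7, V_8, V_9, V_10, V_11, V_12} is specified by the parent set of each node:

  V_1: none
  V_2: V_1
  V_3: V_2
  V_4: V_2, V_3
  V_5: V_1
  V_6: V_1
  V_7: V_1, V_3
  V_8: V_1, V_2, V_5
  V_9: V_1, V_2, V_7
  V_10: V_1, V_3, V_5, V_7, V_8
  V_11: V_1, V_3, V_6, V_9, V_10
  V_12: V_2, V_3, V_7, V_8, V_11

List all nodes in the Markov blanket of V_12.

{V_2, V_3, V_7, V_8, V_11}

Pa(V_12) = {V_2, V_3, V_7, V_8, V_11}.
Ch(V_12) = {}.
With no children, V_12 has no spouses; the co-parent set is empty.
MB(V_12) = {V_2, V_3, V_7, V_8, V_11}.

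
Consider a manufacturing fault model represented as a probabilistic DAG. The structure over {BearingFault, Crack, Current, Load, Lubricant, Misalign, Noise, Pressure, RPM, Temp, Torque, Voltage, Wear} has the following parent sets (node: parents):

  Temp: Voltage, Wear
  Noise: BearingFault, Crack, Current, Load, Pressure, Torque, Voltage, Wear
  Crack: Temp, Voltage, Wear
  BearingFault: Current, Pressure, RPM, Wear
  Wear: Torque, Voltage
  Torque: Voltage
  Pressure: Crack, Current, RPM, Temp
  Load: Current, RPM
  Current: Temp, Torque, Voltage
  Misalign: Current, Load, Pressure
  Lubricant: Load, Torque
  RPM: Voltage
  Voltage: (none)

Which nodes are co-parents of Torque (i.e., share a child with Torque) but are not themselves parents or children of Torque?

Children of Torque: Current, Lubricant, Noise, Wear.
  Wear's other parent is Voltage.
  Current also has parents Temp, Voltage.
  parents(Noise) \ {Torque} = {BearingFault, Crack, Current, Load, Pressure, Voltage, Wear}.
  parents(Lubricant) \ {Torque} = {Load}.
Excluding nodes already adjacent to Torque (Current, Lubricant, Noise, Voltage, Wear), the co-parent-only contribution is {BearingFault, Crack, Load, Pressure, Temp}.

{BearingFault, Crack, Load, Pressure, Temp}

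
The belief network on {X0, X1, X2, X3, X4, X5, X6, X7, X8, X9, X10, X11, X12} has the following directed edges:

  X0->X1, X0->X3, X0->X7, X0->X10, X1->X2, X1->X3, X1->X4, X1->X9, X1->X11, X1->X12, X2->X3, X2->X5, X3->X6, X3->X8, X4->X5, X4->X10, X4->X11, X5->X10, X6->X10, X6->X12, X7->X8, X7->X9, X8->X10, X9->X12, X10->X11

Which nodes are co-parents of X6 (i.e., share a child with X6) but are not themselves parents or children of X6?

{X0, X1, X4, X5, X8, X9}

Children of X6: X10, X12.
  parents(X10) \ {X6} = {X0, X4, X5, X8}.
  X12 also has parents X1, X9.
Excluding nodes already adjacent to X6 (X3, X10, X12), the co-parent-only contribution is {X0, X1, X4, X5, X8, X9}.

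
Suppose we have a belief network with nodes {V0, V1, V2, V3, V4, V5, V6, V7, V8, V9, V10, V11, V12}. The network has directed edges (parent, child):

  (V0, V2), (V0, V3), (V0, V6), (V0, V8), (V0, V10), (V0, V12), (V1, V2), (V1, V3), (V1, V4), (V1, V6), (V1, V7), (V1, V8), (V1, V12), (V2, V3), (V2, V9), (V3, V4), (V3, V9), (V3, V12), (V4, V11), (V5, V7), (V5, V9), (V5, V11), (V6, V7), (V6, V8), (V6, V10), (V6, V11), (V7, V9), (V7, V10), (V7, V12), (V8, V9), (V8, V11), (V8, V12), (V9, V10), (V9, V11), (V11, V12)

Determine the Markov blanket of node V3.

A node's Markov blanket = Pa ∪ Ch ∪ (parents of Ch other than the node itself).
V3 has parents V0, V1, V2.
Children of V3: V4, V9, V12.
Other parents of V3's children:
  V4 also has parent V1.
  V9's other parents are V2, V5, V7, V8.
  V12 also has parents V0, V1, V7, V8, V11.
MB(V3) = {V0, V1, V2, V4, V5, V7, V8, V9, V11, V12}.

{V0, V1, V2, V4, V5, V7, V8, V9, V11, V12}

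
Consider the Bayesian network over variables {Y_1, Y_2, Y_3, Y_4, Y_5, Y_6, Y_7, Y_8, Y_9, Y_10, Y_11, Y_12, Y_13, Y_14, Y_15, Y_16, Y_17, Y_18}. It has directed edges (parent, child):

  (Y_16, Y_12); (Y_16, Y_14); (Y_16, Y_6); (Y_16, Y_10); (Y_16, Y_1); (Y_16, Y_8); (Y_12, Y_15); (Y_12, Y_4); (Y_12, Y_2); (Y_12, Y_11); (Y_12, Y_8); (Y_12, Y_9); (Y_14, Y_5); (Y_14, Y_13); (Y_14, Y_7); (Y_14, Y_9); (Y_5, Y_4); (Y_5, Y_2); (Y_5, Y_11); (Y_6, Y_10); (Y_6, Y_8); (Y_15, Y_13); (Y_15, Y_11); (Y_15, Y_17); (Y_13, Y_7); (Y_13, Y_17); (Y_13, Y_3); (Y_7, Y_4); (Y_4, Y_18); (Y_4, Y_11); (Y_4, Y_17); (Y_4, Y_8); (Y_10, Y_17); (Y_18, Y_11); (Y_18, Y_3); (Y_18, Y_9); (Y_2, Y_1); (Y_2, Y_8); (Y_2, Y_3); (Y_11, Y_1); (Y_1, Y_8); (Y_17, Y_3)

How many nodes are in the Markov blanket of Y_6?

Recall MB(v) = parents ∪ children ∪ spouses, where spouses are the other parents of v's children.
Y_6's parents: Y_16.
Y_6's children: Y_8, Y_10.
Co-parents of Y_6 (other parents of its children):
  Y_10 also has parent Y_16.
  Y_8 also has parents Y_1, Y_2, Y_4, Y_12, Y_16.
MB(Y_6) = {Y_1, Y_2, Y_4, Y_8, Y_10, Y_12, Y_16}, which has 7 nodes.

7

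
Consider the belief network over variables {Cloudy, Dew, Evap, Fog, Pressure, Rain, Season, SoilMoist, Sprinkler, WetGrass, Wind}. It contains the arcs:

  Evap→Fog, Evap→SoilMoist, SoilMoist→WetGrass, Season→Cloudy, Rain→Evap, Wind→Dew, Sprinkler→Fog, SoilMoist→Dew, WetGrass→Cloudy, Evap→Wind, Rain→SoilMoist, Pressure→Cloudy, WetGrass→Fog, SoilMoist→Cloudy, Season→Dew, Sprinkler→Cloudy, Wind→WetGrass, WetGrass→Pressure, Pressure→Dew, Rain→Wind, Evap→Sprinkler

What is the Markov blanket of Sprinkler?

{Cloudy, Evap, Fog, Pressure, Season, SoilMoist, WetGrass}

Pa(Sprinkler) = {Evap}.
Sprinkler has children Cloudy, Fog.
Co-parents of Sprinkler (other parents of its children):
  Cloudy also has parents Pressure, Season, SoilMoist, WetGrass.
  Fog's other parents are Evap, WetGrass.
MB(Sprinkler) = {Cloudy, Evap, Fog, Pressure, Season, SoilMoist, WetGrass}.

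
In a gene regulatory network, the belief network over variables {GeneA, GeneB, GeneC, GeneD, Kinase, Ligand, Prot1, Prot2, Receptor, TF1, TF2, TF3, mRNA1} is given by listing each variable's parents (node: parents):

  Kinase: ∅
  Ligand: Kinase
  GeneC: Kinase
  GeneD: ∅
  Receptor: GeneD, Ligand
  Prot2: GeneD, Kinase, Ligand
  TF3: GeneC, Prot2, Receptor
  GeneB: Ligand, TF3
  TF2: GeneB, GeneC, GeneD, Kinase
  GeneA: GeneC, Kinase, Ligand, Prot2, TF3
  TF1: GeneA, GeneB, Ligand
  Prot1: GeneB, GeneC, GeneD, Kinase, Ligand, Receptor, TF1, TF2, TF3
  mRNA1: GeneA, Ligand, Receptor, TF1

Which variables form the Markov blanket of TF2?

TF2 has parents GeneB, GeneC, GeneD, Kinase.
TF2's children: Prot1.
Co-parents of TF2 (other parents of its children):
  Prot1: GeneB, GeneC, GeneD, Kinase, Ligand, Receptor, TF1, TF3
MB(TF2) = {GeneB, GeneC, GeneD, Kinase, Ligand, Prot1, Receptor, TF1, TF3}.

{GeneB, GeneC, GeneD, Kinase, Ligand, Prot1, Receptor, TF1, TF3}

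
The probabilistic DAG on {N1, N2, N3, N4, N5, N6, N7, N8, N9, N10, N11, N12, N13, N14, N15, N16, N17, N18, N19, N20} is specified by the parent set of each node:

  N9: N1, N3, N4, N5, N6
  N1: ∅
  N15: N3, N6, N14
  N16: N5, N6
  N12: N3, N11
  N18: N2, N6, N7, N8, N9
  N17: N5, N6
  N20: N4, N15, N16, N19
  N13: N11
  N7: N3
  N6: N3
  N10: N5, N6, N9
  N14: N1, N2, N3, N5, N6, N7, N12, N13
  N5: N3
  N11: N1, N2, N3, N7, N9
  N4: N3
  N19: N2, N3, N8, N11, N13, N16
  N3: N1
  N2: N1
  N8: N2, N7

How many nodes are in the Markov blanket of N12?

9

Ch(N12) = {N14}.
N12 has parents N3, N11.
For each child, the remaining parents (spouses of N12):
  N14: N1, N2, N3, N5, N6, N7, N13
MB(N12) = {N1, N2, N3, N5, N6, N7, N11, N13, N14}, which has 9 nodes.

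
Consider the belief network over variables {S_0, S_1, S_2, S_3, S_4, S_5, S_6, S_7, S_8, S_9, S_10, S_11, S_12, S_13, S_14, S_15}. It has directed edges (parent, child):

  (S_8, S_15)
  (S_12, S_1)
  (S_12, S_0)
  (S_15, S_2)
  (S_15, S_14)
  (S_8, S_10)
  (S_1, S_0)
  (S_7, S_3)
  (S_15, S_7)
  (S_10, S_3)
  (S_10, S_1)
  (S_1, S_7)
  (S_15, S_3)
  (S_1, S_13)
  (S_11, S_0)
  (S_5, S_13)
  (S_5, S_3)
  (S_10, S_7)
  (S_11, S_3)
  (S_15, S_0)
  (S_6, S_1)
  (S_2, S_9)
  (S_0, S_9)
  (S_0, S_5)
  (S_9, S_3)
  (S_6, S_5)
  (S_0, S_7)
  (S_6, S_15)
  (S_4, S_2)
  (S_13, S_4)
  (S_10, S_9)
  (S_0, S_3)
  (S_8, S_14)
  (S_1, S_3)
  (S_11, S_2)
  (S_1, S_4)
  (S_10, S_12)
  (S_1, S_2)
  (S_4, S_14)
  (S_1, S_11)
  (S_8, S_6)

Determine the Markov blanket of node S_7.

{S_0, S_1, S_3, S_5, S_9, S_10, S_11, S_15}

S_7's parents: S_0, S_1, S_10, S_15.
S_7's children: S_3.
Co-parents of S_7 (other parents of its children):
  parents(S_3) \ {S_7} = {S_0, S_1, S_5, S_9, S_10, S_11, S_15}.
Taking the union gives {S_0, S_1, S_3, S_5, S_9, S_10, S_11, S_15}.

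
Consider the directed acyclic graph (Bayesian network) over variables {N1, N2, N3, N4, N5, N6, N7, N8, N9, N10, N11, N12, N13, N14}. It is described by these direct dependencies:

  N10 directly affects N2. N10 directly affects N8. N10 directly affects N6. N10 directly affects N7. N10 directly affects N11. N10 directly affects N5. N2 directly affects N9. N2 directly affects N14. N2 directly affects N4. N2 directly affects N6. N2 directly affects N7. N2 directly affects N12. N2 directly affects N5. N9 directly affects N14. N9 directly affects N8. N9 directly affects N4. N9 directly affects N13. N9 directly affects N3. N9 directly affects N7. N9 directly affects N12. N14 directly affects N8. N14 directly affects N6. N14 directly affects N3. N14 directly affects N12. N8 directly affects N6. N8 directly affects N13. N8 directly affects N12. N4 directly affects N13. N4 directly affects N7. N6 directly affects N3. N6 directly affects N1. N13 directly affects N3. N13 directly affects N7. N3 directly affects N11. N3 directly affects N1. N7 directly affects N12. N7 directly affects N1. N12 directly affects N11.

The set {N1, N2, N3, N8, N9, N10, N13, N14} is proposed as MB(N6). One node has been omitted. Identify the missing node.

N7

Recall MB(v) = parents ∪ children ∪ spouses, where spouses are the other parents of v's children.
N6's children: N1, N3.
N6's parents: N2, N8, N10, N14.
Other parents of N6's children:
  N3's other parents are N9, N13, N14.
  parents(N1) \ {N6} = {N3, N7}.
MB(N6) = {N1, N2, N3, N7, N8, N9, N10, N13, N14}.
Comparing with the claimed set, N7 is missing.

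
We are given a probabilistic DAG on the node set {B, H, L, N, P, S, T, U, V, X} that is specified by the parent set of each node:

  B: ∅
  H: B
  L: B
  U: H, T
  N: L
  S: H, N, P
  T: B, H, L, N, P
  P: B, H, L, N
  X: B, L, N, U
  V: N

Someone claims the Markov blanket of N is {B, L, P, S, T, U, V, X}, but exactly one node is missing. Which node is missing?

H

N's parents: L.
N's children: P, S, T, V, X.
Co-parents of N (other parents of its children):
  P also has parents B, H, L.
  S also has parents H, P.
  parents(T) \ {N} = {B, H, L, P}.
  V: no additional parents.
  parents(X) \ {N} = {B, L, U}.
MB(N) = {B, H, L, P, S, T, U, V, X}.
Comparing with the claimed set, H is missing.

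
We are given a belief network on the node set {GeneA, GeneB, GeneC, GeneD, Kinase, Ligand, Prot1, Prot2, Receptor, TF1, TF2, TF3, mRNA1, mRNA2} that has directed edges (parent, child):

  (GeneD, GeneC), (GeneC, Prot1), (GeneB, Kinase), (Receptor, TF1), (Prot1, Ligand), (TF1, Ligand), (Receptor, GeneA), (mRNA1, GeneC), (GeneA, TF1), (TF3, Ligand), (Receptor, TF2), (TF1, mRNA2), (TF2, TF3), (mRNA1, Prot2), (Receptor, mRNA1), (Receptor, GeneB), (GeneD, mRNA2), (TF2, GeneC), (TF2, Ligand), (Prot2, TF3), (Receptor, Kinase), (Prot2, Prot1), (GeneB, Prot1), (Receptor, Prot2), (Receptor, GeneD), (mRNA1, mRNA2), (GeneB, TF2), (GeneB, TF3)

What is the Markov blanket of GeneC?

{GeneB, GeneD, Prot1, Prot2, TF2, mRNA1}

By definition, MB(GeneC) is built from GeneC's parents, GeneC's children, and the co-parents of GeneC.
Pa(GeneC) = {GeneD, TF2, mRNA1}.
GeneC's children: Prot1.
Co-parents of GeneC (other parents of its children):
  Prot1: GeneB, Prot2
MB(GeneC) = {GeneB, GeneD, Prot1, Prot2, TF2, mRNA1}.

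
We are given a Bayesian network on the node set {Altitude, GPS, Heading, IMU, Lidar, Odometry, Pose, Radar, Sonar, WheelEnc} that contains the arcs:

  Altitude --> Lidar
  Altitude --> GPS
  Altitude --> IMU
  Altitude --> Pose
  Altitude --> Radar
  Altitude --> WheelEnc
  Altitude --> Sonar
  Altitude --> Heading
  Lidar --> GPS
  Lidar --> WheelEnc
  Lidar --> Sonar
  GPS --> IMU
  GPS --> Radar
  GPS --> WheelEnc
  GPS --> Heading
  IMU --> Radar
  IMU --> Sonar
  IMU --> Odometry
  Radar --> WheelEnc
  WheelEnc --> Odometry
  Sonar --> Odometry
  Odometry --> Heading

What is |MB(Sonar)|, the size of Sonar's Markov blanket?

Sonar has parents Altitude, IMU, Lidar.
Ch(Sonar) = {Odometry}.
Other parents of Sonar's children:
  Odometry: IMU, WheelEnc
MB(Sonar) = {Altitude, IMU, Lidar, Odometry, WheelEnc}, which has 5 nodes.

5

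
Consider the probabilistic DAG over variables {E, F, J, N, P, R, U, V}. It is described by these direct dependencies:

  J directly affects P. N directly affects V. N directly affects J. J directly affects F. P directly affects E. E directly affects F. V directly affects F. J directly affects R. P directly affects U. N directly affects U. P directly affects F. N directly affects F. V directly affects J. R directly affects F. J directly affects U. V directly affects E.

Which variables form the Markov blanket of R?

{E, F, J, N, P, V}

Pa(R) = {J}.
R's children: F.
Parents of each child, excluding R:
  parents(F) \ {R} = {E, J, N, P, V}.
So the Markov blanket of R is {E, F, J, N, P, V}.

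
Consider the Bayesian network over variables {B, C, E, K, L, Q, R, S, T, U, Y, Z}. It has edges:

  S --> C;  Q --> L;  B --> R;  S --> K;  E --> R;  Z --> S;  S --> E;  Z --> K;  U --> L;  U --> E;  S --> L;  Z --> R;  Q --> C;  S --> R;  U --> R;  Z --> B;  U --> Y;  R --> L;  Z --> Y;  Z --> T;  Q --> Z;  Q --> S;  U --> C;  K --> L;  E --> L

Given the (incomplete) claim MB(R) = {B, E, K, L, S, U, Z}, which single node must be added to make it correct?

Q

The Markov blanket of a node is its parents, its children, and the other parents of its children.
Children of R: L.
Parents of R: B, E, S, U, Z.
Co-parents of R (other parents of its children):
  L's other parents are E, K, Q, S, U.
MB(R) = {B, E, K, L, Q, S, U, Z}.
Comparing with the claimed set, Q is missing.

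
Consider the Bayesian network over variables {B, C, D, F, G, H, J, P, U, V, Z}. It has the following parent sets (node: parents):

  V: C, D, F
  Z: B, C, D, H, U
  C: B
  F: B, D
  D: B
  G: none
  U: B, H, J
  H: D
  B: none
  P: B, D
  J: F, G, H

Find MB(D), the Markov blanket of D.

{B, C, F, H, P, U, V, Z}

D's parents: B.
Children of D: F, H, P, V, Z.
Co-parents of D (other parents of its children):
  parents(F) \ {D} = {B}.
  H has no other parent.
  P's other parent is B.
  V also has parents C, F.
  Z's other parents are B, C, H, U.
Taking the union gives {B, C, F, H, P, U, V, Z}.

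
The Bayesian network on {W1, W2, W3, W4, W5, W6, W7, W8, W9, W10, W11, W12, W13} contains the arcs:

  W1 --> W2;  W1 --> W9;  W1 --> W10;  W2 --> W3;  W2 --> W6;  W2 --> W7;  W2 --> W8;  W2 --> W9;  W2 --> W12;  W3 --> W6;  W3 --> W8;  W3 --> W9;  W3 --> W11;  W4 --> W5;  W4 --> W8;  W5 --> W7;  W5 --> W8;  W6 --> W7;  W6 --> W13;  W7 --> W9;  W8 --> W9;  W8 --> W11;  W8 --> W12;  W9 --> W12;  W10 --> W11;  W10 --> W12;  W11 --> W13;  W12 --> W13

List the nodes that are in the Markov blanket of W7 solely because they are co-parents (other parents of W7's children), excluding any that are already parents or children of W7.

{W1, W3, W8}

Children of W7: W9.
  parents(W9) \ {W7} = {W1, W2, W3, W8}.
Excluding nodes already adjacent to W7 (W2, W5, W6, W9), the co-parent-only contribution is {W1, W3, W8}.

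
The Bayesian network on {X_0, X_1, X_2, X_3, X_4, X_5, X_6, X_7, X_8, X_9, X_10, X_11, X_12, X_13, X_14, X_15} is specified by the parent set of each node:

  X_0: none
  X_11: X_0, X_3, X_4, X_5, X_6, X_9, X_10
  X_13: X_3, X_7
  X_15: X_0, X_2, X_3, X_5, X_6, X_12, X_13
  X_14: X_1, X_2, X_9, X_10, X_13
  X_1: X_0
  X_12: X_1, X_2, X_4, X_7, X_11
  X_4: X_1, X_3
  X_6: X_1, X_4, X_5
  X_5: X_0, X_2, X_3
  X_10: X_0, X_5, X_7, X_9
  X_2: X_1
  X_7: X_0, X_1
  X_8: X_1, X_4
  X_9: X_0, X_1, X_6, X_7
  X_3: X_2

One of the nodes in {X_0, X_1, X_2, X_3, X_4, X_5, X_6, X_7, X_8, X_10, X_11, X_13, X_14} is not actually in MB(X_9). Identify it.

Recall MB(v) = parents ∪ children ∪ spouses, where spouses are the other parents of v's children.
Ch(X_9) = {X_10, X_11, X_14}.
Pa(X_9) = {X_0, X_1, X_6, X_7}.
Other parents of X_9's children:
  X_10: X_0, X_5, X_7
  X_11: X_0, X_3, X_4, X_5, X_6, X_10
  X_14: X_1, X_2, X_10, X_13
MB(X_9) = {X_0, X_1, X_2, X_3, X_4, X_5, X_6, X_7, X_10, X_11, X_13, X_14}.
X_8 is neither a parent, child, nor co-parent of X_9, so it does not belong.

X_8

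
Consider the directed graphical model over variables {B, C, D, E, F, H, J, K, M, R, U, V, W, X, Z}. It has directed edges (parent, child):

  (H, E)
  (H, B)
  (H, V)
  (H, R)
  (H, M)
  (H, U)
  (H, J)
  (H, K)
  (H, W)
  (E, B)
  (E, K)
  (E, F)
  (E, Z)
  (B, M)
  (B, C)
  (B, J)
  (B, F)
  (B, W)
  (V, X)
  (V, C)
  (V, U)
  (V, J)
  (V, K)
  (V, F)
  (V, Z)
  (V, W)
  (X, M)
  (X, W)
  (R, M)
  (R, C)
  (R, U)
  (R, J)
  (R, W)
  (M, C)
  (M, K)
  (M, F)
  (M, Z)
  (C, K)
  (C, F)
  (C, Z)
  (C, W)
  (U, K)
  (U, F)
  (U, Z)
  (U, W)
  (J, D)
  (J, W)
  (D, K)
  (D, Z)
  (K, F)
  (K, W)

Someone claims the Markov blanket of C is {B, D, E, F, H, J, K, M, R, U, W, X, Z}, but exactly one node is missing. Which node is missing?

Children of C: F, K, W, Z.
C has parents B, M, R, V.
Other parents of C's children:
  K: D, E, H, M, U, V
  F: B, E, K, M, U, V
  Z: D, E, M, U, V
  W: B, H, J, K, R, U, V, X
MB(C) = {B, D, E, F, H, J, K, M, R, U, V, W, X, Z}.
Comparing with the claimed set, V is missing.

V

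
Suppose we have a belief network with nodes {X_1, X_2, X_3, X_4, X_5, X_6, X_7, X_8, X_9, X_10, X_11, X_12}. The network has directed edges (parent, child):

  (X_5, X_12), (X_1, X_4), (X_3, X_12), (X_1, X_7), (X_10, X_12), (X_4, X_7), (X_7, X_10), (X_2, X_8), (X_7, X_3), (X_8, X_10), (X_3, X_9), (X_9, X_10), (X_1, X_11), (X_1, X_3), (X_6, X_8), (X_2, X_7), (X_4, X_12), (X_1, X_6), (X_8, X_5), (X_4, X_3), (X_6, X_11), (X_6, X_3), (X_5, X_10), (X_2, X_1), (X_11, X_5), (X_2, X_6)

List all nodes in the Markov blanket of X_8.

{X_2, X_5, X_6, X_7, X_9, X_10, X_11}

By definition, MB(X_8) is built from X_8's parents, X_8's children, and the co-parents of X_8.
X_8 has children X_5, X_10.
X_8's parents: X_2, X_6.
Other parents of X_8's children:
  X_5: X_11
  X_10: X_5, X_7, X_9
MB(X_8) = {X_2, X_5, X_6, X_7, X_9, X_10, X_11}.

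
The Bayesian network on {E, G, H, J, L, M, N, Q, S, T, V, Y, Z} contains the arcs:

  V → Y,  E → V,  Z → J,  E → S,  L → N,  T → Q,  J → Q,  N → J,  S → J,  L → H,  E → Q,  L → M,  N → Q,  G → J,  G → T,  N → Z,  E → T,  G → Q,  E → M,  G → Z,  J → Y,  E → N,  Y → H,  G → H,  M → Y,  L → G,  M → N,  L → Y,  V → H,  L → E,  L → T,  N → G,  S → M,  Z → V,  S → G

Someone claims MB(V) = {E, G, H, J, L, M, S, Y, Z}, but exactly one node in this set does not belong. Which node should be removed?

Parents of V: E, Z.
V's children: H, Y.
Co-parents of V (other parents of its children):
  parents(Y) \ {V} = {J, L, M}.
  parents(H) \ {V} = {G, L, Y}.
MB(V) = {E, G, H, J, L, M, Y, Z}.
S is neither a parent, child, nor co-parent of V, so it does not belong.

S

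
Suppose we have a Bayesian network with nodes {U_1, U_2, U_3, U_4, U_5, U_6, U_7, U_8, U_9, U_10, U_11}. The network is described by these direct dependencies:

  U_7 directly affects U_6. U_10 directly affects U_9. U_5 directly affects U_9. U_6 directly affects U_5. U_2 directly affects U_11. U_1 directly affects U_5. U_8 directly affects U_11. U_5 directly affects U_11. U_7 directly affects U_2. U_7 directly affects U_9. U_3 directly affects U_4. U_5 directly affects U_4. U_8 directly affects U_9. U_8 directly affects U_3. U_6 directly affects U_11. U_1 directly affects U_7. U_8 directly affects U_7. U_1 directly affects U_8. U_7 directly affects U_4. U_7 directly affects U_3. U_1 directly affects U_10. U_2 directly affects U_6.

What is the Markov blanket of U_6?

{U_1, U_2, U_5, U_7, U_8, U_11}

U_6 has parents U_2, U_7.
U_6's children: U_5, U_11.
Co-parents of U_6 (other parents of its children):
  parents(U_5) \ {U_6} = {U_1}.
  parents(U_11) \ {U_6} = {U_2, U_5, U_8}.
Union: {U_2, U_7} ∪ {U_5, U_11} ∪ {U_1, U_2, U_5, U_8} = {U_1, U_2, U_5, U_7, U_8, U_11}.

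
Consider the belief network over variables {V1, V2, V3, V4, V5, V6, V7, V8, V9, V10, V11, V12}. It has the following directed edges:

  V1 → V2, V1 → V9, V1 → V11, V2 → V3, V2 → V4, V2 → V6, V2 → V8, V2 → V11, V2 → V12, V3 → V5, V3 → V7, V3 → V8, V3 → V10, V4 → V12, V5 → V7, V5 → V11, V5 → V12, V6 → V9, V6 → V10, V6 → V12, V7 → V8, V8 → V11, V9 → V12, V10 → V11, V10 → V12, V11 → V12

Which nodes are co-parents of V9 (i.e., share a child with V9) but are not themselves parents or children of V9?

{V2, V4, V5, V10, V11}

Children of V9: V12.
  parents(V12) \ {V9} = {V2, V4, V5, V6, V10, V11}.
Excluding nodes already adjacent to V9 (V1, V6, V12), the co-parent-only contribution is {V2, V4, V5, V10, V11}.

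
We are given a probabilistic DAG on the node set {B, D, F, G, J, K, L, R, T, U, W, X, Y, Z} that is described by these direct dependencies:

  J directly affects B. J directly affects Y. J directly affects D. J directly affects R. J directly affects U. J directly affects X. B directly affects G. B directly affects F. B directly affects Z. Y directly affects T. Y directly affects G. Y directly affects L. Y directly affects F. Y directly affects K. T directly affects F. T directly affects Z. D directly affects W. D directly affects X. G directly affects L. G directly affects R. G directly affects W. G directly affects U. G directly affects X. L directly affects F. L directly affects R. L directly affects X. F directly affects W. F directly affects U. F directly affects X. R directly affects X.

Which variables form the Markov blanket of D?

A node's Markov blanket = Pa ∪ Ch ∪ (parents of Ch other than the node itself).
D has parent J.
D's children: W, X.
Other parents of D's children:
  W: F, G
  X: F, G, J, L, R
Taking the union gives {F, G, J, L, R, W, X}.

{F, G, J, L, R, W, X}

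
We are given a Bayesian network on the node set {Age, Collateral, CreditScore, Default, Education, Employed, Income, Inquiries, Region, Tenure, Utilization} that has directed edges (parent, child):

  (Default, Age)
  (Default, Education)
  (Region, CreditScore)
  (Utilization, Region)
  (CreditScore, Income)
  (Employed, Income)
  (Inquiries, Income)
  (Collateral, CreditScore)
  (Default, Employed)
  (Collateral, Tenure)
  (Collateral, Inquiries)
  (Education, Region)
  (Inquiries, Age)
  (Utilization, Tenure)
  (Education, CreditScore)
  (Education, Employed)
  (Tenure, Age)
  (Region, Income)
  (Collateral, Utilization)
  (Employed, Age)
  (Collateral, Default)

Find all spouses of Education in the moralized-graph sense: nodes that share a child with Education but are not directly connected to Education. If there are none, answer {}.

{Collateral, Utilization}

Children of Education: CreditScore, Employed, Region.
  Region: Utilization
  CreditScore: Collateral, Region
  Employed: Default
Excluding nodes already adjacent to Education (CreditScore, Default, Employed, Region), the co-parent-only contribution is {Collateral, Utilization}.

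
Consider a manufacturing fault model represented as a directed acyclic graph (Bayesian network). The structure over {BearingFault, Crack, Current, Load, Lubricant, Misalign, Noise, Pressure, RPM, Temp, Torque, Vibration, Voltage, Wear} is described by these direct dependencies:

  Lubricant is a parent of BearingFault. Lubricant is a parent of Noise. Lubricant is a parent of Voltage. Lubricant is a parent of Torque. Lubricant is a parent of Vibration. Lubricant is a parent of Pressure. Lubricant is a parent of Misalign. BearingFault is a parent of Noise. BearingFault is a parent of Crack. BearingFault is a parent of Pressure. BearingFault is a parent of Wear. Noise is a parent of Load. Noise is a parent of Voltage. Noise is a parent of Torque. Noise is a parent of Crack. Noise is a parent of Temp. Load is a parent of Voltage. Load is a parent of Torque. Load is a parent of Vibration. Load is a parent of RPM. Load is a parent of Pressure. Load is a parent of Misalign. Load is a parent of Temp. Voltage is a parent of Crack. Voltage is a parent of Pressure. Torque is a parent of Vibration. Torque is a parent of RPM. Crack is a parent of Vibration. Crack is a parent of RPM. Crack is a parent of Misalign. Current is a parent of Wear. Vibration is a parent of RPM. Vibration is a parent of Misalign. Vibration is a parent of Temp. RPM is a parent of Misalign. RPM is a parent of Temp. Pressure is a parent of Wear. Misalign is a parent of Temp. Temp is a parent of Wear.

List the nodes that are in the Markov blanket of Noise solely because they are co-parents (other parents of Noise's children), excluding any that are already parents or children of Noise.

Children of Noise: Crack, Load, Temp, Torque, Voltage.
  Load: —
  Voltage: Load, Lubricant
  Torque: Load, Lubricant
  Crack: BearingFault, Voltage
  Temp: Load, Misalign, RPM, Vibration
Excluding nodes already adjacent to Noise (BearingFault, Crack, Load, Lubricant, Temp, Torque, Voltage), the co-parent-only contribution is {Misalign, RPM, Vibration}.

{Misalign, RPM, Vibration}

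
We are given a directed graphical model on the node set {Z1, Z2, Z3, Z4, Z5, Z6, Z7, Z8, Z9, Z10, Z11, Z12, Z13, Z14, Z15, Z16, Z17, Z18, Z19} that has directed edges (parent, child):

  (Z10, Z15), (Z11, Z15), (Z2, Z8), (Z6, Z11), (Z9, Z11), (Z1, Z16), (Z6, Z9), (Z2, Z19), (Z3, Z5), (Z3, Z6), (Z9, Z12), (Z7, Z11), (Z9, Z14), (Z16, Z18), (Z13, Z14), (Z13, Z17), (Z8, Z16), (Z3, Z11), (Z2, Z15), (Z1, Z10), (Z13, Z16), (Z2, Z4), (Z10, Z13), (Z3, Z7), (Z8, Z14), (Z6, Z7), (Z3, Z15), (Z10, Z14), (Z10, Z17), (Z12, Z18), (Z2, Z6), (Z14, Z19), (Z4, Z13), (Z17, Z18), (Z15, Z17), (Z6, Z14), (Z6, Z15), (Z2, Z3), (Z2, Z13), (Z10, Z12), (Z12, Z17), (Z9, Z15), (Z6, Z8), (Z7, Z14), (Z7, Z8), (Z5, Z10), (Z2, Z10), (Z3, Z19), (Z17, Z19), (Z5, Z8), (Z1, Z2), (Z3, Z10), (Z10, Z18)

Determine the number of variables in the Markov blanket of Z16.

7

Pa(Z16) = {Z1, Z8, Z13}.
Ch(Z16) = {Z18}.
Parents of each child, excluding Z16:
  Z18's other parents are Z10, Z12, Z17.
MB(Z16) = {Z1, Z8, Z10, Z12, Z13, Z17, Z18}, which has 7 nodes.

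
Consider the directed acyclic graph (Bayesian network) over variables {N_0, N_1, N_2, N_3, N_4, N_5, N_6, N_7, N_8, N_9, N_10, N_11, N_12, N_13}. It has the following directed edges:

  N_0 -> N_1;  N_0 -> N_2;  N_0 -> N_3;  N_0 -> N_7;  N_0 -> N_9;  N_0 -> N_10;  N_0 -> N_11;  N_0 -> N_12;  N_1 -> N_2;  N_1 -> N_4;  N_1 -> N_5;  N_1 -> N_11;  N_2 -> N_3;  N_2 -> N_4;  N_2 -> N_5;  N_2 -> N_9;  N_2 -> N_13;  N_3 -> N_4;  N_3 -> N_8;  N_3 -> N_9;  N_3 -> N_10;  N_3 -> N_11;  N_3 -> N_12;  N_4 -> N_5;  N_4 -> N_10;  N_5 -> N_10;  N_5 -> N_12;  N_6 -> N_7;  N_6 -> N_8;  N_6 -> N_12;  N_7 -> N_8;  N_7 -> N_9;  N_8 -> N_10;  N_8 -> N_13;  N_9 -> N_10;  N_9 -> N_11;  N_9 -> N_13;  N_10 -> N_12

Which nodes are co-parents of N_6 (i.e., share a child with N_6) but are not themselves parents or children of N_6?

{N_0, N_3, N_5, N_10}

Children of N_6: N_7, N_8, N_12.
  parents(N_7) \ {N_6} = {N_0}.
  parents(N_8) \ {N_6} = {N_3, N_7}.
  parents(N_12) \ {N_6} = {N_0, N_3, N_5, N_10}.
Excluding nodes already adjacent to N_6 (N_7, N_8, N_12), the co-parent-only contribution is {N_0, N_3, N_5, N_10}.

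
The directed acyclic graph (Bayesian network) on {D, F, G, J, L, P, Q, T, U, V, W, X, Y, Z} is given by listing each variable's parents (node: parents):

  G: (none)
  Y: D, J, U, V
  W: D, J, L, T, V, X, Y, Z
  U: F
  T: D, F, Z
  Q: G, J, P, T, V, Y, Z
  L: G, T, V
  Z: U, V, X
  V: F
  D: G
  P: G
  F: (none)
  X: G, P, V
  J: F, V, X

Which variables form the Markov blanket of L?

{D, G, J, T, V, W, X, Y, Z}

Parents of L: G, T, V.
L has child W.
For each child, the remaining parents (spouses of L):
  parents(W) \ {L} = {D, J, T, V, X, Y, Z}.
So the Markov blanket of L is {D, G, J, T, V, W, X, Y, Z}.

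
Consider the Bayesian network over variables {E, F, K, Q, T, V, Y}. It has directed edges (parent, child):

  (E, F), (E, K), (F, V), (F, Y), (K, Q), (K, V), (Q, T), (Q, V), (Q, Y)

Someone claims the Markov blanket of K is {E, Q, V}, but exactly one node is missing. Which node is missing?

Children of K: Q, V.
K has parent E.
For each child, the remaining parents (spouses of K):
  Q: no additional parents.
  V also has parents F, Q.
MB(K) = {E, F, Q, V}.
Comparing with the claimed set, F is missing.

F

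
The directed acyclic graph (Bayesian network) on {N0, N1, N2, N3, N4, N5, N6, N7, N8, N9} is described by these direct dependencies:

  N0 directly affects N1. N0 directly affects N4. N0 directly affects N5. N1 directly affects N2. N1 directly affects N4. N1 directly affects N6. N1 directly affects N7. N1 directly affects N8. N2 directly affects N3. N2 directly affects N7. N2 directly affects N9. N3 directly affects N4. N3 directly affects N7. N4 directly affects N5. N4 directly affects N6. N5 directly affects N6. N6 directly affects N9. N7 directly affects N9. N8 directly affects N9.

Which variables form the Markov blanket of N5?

Pa(N5) = {N0, N4}.
Children of N5: N6.
Parents of each child, excluding N5:
  N6 also has parents N1, N4.
MB(N5) = {N0, N1, N4, N6}.

{N0, N1, N4, N6}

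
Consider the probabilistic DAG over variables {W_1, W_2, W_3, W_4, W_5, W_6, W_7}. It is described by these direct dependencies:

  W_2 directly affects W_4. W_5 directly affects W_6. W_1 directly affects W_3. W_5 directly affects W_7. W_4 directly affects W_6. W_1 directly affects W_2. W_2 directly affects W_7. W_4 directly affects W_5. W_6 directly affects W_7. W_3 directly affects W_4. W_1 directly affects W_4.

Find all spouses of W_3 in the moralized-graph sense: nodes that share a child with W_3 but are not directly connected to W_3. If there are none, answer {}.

{W_2}

Children of W_3: W_4.
  W_4: W_1, W_2
Excluding nodes already adjacent to W_3 (W_1, W_4), the co-parent-only contribution is {W_2}.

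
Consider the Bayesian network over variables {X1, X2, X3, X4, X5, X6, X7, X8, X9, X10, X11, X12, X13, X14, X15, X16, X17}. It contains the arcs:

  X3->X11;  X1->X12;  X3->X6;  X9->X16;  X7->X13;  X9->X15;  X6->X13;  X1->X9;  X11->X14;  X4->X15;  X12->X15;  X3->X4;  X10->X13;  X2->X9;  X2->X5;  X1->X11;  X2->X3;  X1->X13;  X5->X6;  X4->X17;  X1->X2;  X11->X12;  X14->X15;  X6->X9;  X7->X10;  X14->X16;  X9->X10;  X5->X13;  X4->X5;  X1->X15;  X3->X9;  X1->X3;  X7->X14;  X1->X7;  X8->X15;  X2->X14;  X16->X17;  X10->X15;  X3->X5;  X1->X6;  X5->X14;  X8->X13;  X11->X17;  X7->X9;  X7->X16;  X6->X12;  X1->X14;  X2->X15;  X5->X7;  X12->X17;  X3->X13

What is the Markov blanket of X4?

{X1, X2, X3, X5, X8, X9, X10, X11, X12, X14, X15, X16, X17}

Pa(X4) = {X3}.
X4's children: X5, X15, X17.
Parents of each child, excluding X4:
  parents(X5) \ {X4} = {X2, X3}.
  X15 also has parents X1, X2, X8, X9, X10, X12, X14.
  X17 also has parents X11, X12, X16.
Taking the union gives {X1, X2, X3, X5, X8, X9, X10, X11, X12, X14, X15, X16, X17}.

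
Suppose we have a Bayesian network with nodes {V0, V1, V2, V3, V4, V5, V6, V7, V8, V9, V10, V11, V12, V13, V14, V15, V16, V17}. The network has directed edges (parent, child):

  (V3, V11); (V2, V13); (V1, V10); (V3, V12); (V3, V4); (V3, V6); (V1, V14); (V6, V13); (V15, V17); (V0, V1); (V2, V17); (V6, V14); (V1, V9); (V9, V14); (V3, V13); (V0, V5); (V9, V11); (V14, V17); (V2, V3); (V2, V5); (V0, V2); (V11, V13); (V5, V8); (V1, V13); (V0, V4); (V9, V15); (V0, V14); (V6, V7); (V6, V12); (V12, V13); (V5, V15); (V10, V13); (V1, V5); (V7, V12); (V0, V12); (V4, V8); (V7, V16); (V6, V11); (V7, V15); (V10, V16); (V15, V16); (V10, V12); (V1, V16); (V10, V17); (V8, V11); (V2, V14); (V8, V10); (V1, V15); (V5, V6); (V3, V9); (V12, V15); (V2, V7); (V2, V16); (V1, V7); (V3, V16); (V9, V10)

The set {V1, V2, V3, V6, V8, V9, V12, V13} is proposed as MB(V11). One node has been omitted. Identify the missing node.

A node's Markov blanket = Pa ∪ Ch ∪ (parents of Ch other than the node itself).
V11 has parents V3, V6, V8, V9.
Ch(V11) = {V13}.
Parents of each child, excluding V11:
  V13: V1, V2, V3, V6, V10, V12
MB(V11) = {V1, V2, V3, V6, V8, V9, V10, V12, V13}.
Comparing with the claimed set, V10 is missing.

V10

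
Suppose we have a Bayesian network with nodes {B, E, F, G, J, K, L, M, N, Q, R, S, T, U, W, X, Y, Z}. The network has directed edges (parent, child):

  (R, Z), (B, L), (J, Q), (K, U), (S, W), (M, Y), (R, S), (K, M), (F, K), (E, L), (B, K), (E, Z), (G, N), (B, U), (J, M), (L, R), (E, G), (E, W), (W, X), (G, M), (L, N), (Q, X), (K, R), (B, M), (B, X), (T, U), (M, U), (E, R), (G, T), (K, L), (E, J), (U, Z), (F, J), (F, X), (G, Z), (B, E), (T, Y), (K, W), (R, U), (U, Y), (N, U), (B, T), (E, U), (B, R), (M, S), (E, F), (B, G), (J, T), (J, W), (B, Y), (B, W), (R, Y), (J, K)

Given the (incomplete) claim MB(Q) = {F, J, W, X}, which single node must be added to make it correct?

Recall MB(v) = parents ∪ children ∪ spouses, where spouses are the other parents of v's children.
Children of Q: X.
Pa(Q) = {J}.
Parents of each child, excluding Q:
  X also has parents B, F, W.
MB(Q) = {B, F, J, W, X}.
Comparing with the claimed set, B is missing.

B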